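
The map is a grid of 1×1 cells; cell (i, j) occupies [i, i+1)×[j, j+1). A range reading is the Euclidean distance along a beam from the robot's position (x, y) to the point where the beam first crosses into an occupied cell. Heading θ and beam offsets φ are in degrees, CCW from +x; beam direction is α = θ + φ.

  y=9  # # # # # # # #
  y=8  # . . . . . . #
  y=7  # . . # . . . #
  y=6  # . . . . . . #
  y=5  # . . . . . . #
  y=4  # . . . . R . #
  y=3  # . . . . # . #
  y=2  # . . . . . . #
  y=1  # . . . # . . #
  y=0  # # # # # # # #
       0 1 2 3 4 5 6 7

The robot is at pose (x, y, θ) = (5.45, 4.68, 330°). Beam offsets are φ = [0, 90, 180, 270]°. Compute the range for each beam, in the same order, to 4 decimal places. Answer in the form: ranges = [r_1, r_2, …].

beam 1: φ=0°, α=330°
  cosα=0.8660 sinα=-0.5000 | (5,4) | tMaxX 0.6351 tMaxY 1.3600 | tΔX 1.1547 tΔY 2.0000
    t=0.6351 [x] (6,4)
    t=1.3600 [y] (6,3)
    t=1.7898 [x] (7,3) — stop
  → r_1 = 1.7898
beam 2: φ=90°, α=60°
  cosα=0.5000 sinα=0.8660 | (5,4) | tMaxX 1.1000 tMaxY 0.3695 | tΔX 2.0000 tΔY 1.1547
    t=0.3695 [y] (5,5)
    t=1.1000 [x] (6,5)
    t=1.5242 [y] (6,6)
    t=2.6789 [y] (6,7)
    t=3.1000 [x] (7,7) — stop
  → r_2 = 3.1000
beam 3: φ=180°, α=150°
  cosα=-0.8660 sinα=0.5000 | (5,4) | tMaxX 0.5196 tMaxY 0.6400 | tΔX 1.1547 tΔY 2.0000
    t=0.5196 [x] (4,4)
    t=0.6400 [y] (4,5)
    t=1.6743 [x] (3,5)
    t=2.6400 [y] (3,6)
    t=2.8290 [x] (2,6)
    t=3.9837 [x] (1,6)
    t=4.6400 [y] (1,7)
    t=5.1384 [x] (0,7) — stop
  → r_3 = 5.1384
beam 4: φ=270°, α=240°
  cosα=-0.5000 sinα=-0.8660 | (5,4) | tMaxX 0.9000 tMaxY 0.7852 | tΔX 2.0000 tΔY 1.1547
    t=0.7852 [y] (5,3) — stop
  → r_4 = 0.7852

ranges = [1.7898, 3.1000, 5.1384, 0.7852]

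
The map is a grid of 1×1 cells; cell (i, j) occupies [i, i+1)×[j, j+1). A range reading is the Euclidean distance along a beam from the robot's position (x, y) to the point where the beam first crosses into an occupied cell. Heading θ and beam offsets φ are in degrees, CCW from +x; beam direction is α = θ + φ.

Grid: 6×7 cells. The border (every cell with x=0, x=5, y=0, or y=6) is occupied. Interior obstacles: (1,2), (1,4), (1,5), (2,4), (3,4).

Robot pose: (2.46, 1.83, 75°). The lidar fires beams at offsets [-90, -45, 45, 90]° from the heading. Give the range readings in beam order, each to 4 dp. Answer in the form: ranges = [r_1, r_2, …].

ranges = [2.6296, 2.9329, 0.9200, 0.6568]

beam 1: φ=-90°, α=345°
  d=(0.9659,-0.2588)  start (2,1)  tX=0.5590 tY=3.2069  stride 1/|dx|=1.0353 1/|dy|=3.8637
    cross x-line → (3,1), t=0.5590
    cross x-line → (4,1), t=1.5943
    cross x-line → (5,1), t=2.6296 (wall)
  → r_1 = 2.6296
beam 2: φ=-45°, α=30°
  d=(0.8660,0.5000)  start (2,1)  tX=0.6235 tY=0.3400  stride 1/|dx|=1.1547 1/|dy|=2.0000
    cross y-line → (2,2), t=0.3400
    cross x-line → (3,2), t=0.6235
    cross x-line → (4,2), t=1.7782
    cross y-line → (4,3), t=2.3400
    cross x-line → (5,3), t=2.9329 (wall)
  → r_2 = 2.9329
beam 3: φ=45°, α=120°
  d=(-0.5000,0.8660)  start (2,1)  tX=0.9200 tY=0.1963  stride 1/|dx|=2.0000 1/|dy|=1.1547
    cross y-line → (2,2), t=0.1963
    cross x-line → (1,2), t=0.9200 (wall)
  → r_3 = 0.9200
beam 4: φ=90°, α=165°
  d=(-0.9659,0.2588)  start (2,1)  tX=0.4762 tY=0.6568  stride 1/|dx|=1.0353 1/|dy|=3.8637
    cross x-line → (1,1), t=0.4762
    cross y-line → (1,2), t=0.6568 (wall)
  → r_4 = 0.6568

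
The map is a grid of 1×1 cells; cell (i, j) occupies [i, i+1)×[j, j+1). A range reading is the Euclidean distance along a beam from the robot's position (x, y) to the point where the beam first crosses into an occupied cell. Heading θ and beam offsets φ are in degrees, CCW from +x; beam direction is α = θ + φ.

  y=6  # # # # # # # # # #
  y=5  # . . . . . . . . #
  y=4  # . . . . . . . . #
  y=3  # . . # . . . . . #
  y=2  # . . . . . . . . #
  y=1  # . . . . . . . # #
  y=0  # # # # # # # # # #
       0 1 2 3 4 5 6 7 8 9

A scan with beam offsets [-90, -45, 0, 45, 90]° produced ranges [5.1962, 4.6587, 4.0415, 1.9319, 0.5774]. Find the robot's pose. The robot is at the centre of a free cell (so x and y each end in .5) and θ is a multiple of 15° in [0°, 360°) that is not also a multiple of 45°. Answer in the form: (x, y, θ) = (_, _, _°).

Candidates: 38 free-cell centres × 16 headings = 608 poses. Raycast each; keep the one whose scan matches to 4 dp.
  (7.5, 3.5, 300°): beam 1 = 5.0000 ≠ 5.1962 ✗
  (4.5, 3.5, 15°): beam 1 = 2.5882 ≠ 5.1962 ✗
  (2.5, 5.5, 285°): beam 1 = 1.5529 ≠ 5.1962 ✗
  (7.5, 5.5, 150°): beam 1 = 0.5774 ≠ 5.1962 ✗
  …
  (5.5, 5.5, 330°): r_1=5.1962, r_2=4.6587, r_3=4.0415, r_4=1.9319, r_5=0.5774 — all match ✓
No second candidate reproduces the full scan.

(x, y, θ) = (5.5, 5.5, 330°)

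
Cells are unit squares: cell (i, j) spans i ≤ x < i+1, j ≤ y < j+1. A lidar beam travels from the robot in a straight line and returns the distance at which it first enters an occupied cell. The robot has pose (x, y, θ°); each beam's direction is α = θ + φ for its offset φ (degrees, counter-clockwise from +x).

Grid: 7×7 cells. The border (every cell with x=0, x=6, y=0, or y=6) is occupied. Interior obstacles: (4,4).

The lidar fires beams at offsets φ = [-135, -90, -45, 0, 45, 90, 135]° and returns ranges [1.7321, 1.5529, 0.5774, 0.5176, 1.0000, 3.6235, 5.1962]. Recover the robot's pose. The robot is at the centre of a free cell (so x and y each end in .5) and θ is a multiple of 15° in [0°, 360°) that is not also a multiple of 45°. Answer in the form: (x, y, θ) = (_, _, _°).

Enumerate (i+0.5, j+0.5, θ) over the 24 free cells and 16 admissible headings. For each, cast all 7 beams and compare to the given ranges.
  (2.5, 4.5, 75°): beam 1 = 4.0415 ≠ 1.7321 ✗
  (4.5, 2.5, 195°): beam 1 = 3.0000 ≠ 1.7321 ✗
  (4.5, 5.5, 285°): beam 1 = 1.0000 ≠ 1.7321 ✗
  …
  (1.5, 4.5, 195°): r_1=1.7321, r_2=1.5529, r_3=0.5774, r_4=0.5176, r_5=1.0000, r_6=3.6235, r_7=5.1962 — all match ✓
No second candidate reproduces the full scan.

(x, y, θ) = (1.5, 4.5, 195°)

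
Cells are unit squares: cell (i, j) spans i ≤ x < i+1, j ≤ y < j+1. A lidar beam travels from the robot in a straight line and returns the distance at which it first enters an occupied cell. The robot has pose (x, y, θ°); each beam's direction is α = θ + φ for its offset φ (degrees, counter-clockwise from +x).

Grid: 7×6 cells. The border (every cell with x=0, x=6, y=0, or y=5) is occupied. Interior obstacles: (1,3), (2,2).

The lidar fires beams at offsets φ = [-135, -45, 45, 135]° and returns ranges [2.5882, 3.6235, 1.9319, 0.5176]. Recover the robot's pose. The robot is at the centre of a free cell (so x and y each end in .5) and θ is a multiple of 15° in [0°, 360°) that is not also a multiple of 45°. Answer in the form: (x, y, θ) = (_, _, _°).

(x, y, θ) = (3.5, 1.5, 150°)

The pose lattice has 18·16 = 288 candidates. Test each by forward raycasting.
  (5.5, 4.5, 330°): beam 1 = 3.6235 ≠ 2.5882 ✗
  (1.5, 2.5, 300°): beam 1 = 0.5176 ≠ 2.5882 ✗
  (3.5, 1.5, 255°): beam 1 = 1.0000 ≠ 2.5882 ✗
  (1.5, 1.5, 15°): beam 1 = 0.5774 ≠ 2.5882 ✗
  …
  (3.5, 1.5, 150°): r_1=2.5882, r_2=3.6235, r_3=1.9319, r_4=0.5176 — all match ✓
No second candidate reproduces the full scan.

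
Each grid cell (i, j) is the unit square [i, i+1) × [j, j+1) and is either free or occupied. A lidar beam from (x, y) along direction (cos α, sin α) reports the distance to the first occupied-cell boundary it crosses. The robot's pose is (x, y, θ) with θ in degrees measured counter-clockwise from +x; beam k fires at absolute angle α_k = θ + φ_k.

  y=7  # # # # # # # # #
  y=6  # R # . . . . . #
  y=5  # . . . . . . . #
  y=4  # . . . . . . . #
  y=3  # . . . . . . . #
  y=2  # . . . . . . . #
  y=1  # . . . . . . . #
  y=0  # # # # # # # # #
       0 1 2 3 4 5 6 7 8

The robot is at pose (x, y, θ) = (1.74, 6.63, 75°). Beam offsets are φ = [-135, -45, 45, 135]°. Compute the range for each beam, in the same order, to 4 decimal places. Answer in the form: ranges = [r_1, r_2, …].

ranges = [0.5200, 0.3002, 0.4272, 0.8545]

beam 1: φ=-135°, α=300°
  cosα=0.5000 sinα=-0.8660 | (1,6) | tMaxX 0.5200 tMaxY 0.7275 | tΔX 2.0000 tΔY 1.1547
    t=0.5200 [x] (2,6) — stop
  → r_1 = 0.5200
beam 2: φ=-45°, α=30°
  cosα=0.8660 sinα=0.5000 | (1,6) | tMaxX 0.3002 tMaxY 0.7400 | tΔX 1.1547 tΔY 2.0000
    t=0.3002 [x] (2,6) — stop
  → r_2 = 0.3002
beam 3: φ=45°, α=120°
  cosα=-0.5000 sinα=0.8660 | (1,6) | tMaxX 1.4800 tMaxY 0.4272 | tΔX 2.0000 tΔY 1.1547
    t=0.4272 [y] (1,7) — stop
  → r_3 = 0.4272
beam 4: φ=135°, α=210°
  cosα=-0.8660 sinα=-0.5000 | (1,6) | tMaxX 0.8545 tMaxY 1.2600 | tΔX 1.1547 tΔY 2.0000
    t=0.8545 [x] (0,6) — stop
  → r_4 = 0.8545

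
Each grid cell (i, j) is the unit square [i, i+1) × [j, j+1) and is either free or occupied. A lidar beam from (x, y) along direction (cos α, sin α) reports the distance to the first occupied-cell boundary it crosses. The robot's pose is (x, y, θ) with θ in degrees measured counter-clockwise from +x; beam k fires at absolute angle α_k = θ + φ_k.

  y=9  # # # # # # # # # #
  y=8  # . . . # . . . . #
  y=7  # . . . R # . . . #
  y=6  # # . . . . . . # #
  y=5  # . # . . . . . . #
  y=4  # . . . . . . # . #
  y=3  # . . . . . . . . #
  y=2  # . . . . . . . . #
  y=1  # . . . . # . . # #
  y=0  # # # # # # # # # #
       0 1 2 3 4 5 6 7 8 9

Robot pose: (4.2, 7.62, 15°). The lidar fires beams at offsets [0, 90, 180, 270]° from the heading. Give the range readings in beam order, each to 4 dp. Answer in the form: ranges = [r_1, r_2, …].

beam 1: φ=0°, α=15°
  dir = (cos 15°, sin 15°) = (0.9659, 0.2588); from cell (4,7)
  next x-line at t=0.8282, next y-line at t=1.4682; Δt_x=1.0353, Δt_y=3.8637
    x: enter (5,7) at t=0.8282 ← occupied
  → r_1 = 0.8282
beam 2: φ=90°, α=105°
  dir = (cos 105°, sin 105°) = (-0.2588, 0.9659); from cell (4,7)
  next x-line at t=0.7727, next y-line at t=0.3934; Δt_x=3.8637, Δt_y=1.0353
    y: enter (4,8) at t=0.3934 ← occupied
  → r_2 = 0.3934
beam 3: φ=180°, α=195°
  dir = (cos 195°, sin 195°) = (-0.9659, -0.2588); from cell (4,7)
  next x-line at t=0.2071, next y-line at t=2.3955; Δt_x=1.0353, Δt_y=3.8637
    x: enter (3,7) at t=0.2071
    x: enter (2,7) at t=1.2423
    x: enter (1,7) at t=2.2776
    y: enter (1,6) at t=2.3955 ← occupied
  → r_3 = 2.3955
beam 4: φ=270°, α=285°
  dir = (cos 285°, sin 285°) = (0.2588, -0.9659); from cell (4,7)
  next x-line at t=3.0910, next y-line at t=0.6419; Δt_x=3.8637, Δt_y=1.0353
    y: enter (4,6) at t=0.6419
    y: enter (4,5) at t=1.6771
    y: enter (4,4) at t=2.7124
    x: enter (5,4) at t=3.0910
    y: enter (5,3) at t=3.7477
    y: enter (5,2) at t=4.7830
    y: enter (5,1) at t=5.8183 ← occupied
  → r_4 = 5.8183

ranges = [0.8282, 0.3934, 2.3955, 5.8183]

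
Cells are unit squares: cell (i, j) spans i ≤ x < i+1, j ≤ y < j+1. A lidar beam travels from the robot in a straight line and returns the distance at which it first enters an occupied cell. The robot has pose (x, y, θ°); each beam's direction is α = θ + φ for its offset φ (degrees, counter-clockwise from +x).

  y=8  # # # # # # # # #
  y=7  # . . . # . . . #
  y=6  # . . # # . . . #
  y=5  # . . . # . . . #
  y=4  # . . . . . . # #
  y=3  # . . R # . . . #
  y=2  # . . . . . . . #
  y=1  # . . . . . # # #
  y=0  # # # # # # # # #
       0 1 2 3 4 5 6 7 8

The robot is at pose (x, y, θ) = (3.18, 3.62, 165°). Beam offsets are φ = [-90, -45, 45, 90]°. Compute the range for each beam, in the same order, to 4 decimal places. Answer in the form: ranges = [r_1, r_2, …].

ranges = [2.4640, 4.3600, 2.5172, 2.7124]

beam 1: φ=-90°, α=75°
  cosα=0.2588 sinα=0.9659 | (3,3) | tMaxX 3.1682 tMaxY 0.3934 | tΔX 3.8637 tΔY 1.0353
    t=0.3934 [y] (3,4)
    t=1.4287 [y] (3,5)
    t=2.4640 [y] (3,6) — stop
  → r_1 = 2.4640
beam 2: φ=-45°, α=120°
  cosα=-0.5000 sinα=0.8660 | (3,3) | tMaxX 0.3600 tMaxY 0.4388 | tΔX 2.0000 tΔY 1.1547
    t=0.3600 [x] (2,3)
    t=0.4388 [y] (2,4)
    t=1.5935 [y] (2,5)
    t=2.3600 [x] (1,5)
    t=2.7482 [y] (1,6)
    t=3.9029 [y] (1,7)
    t=4.3600 [x] (0,7) — stop
  → r_2 = 4.3600
beam 3: φ=45°, α=210°
  cosα=-0.8660 sinα=-0.5000 | (3,3) | tMaxX 0.2078 tMaxY 1.2400 | tΔX 1.1547 tΔY 2.0000
    t=0.2078 [x] (2,3)
    t=1.2400 [y] (2,2)
    t=1.3625 [x] (1,2)
    t=2.5172 [x] (0,2) — stop
  → r_3 = 2.5172
beam 4: φ=90°, α=255°
  cosα=-0.2588 sinα=-0.9659 | (3,3) | tMaxX 0.6955 tMaxY 0.6419 | tΔX 3.8637 tΔY 1.0353
    t=0.6419 [y] (3,2)
    t=0.6955 [x] (2,2)
    t=1.6771 [y] (2,1)
    t=2.7124 [y] (2,0) — stop
  → r_4 = 2.7124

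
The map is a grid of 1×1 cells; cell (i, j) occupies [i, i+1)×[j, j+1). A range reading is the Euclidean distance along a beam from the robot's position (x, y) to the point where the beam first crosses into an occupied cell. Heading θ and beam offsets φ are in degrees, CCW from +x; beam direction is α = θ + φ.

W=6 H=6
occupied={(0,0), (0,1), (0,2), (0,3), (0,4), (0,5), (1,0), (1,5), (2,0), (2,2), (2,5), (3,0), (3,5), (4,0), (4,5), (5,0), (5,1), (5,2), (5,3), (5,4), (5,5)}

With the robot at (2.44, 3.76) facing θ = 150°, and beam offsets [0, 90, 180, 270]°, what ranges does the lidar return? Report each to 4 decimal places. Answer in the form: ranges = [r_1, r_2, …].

ranges = [1.6628, 0.8776, 2.9560, 1.4318]

beam 1: φ=0°, α=150°
  direction (-0.8660, 0.5000); cell (2,3); t to first gridline: x 0.5081, y 0.4800 (then +1.1547 / +2.0000)
    (2,4) via y @ 0.4800
    (1,4) via x @ 0.5081
    (0,4) via x @ 1.6628  # hit
  → r_1 = 1.6628
beam 2: φ=90°, α=240°
  direction (-0.5000, -0.8660); cell (2,3); t to first gridline: x 0.8800, y 0.8776 (then +2.0000 / +1.1547)
    (2,2) via y @ 0.8776  # hit
  → r_2 = 0.8776
beam 3: φ=180°, α=330°
  direction (0.8660, -0.5000); cell (2,3); t to first gridline: x 0.6466, y 1.5200 (then +1.1547 / +2.0000)
    (3,3) via x @ 0.6466
    (3,2) via y @ 1.5200
    (4,2) via x @ 1.8013
    (5,2) via x @ 2.9560  # hit
  → r_3 = 2.9560
beam 4: φ=270°, α=60°
  direction (0.5000, 0.8660); cell (2,3); t to first gridline: x 1.1200, y 0.2771 (then +2.0000 / +1.1547)
    (2,4) via y @ 0.2771
    (3,4) via x @ 1.1200
    (3,5) via y @ 1.4318  # hit
  → r_4 = 1.4318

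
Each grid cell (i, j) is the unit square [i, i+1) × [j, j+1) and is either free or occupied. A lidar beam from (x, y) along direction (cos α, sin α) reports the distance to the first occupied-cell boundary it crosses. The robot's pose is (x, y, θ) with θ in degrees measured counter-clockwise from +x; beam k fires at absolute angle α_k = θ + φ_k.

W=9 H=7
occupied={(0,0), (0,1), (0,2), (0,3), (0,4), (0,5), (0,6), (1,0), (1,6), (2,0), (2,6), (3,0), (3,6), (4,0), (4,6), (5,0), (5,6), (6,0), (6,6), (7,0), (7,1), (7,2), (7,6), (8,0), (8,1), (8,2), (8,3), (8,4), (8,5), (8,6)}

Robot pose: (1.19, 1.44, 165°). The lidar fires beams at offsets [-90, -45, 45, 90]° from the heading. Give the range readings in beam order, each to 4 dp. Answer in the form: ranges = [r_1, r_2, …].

beam 1: φ=-90°, α=75°
  direction (0.2588, 0.9659); cell (1,1); t to first gridline: x 3.1296, y 0.5798 (then +3.8637 / +1.0353)
    (1,2) via y @ 0.5798
    (1,3) via y @ 1.6150
    (1,4) via y @ 2.6503
    (2,4) via x @ 3.1296
    (2,5) via y @ 3.6856
    (2,6) via y @ 4.7209  # hit
  → r_1 = 4.7209
beam 2: φ=-45°, α=120°
  direction (-0.5000, 0.8660); cell (1,1); t to first gridline: x 0.3800, y 0.6466 (then +2.0000 / +1.1547)
    (0,1) via x @ 0.3800  # hit
  → r_2 = 0.3800
beam 3: φ=45°, α=210°
  direction (-0.8660, -0.5000); cell (1,1); t to first gridline: x 0.2194, y 0.8800 (then +1.1547 / +2.0000)
    (0,1) via x @ 0.2194  # hit
  → r_3 = 0.2194
beam 4: φ=90°, α=255°
  direction (-0.2588, -0.9659); cell (1,1); t to first gridline: x 0.7341, y 0.4555 (then +3.8637 / +1.0353)
    (1,0) via y @ 0.4555  # hit
  → r_4 = 0.4555

ranges = [4.7209, 0.3800, 0.2194, 0.4555]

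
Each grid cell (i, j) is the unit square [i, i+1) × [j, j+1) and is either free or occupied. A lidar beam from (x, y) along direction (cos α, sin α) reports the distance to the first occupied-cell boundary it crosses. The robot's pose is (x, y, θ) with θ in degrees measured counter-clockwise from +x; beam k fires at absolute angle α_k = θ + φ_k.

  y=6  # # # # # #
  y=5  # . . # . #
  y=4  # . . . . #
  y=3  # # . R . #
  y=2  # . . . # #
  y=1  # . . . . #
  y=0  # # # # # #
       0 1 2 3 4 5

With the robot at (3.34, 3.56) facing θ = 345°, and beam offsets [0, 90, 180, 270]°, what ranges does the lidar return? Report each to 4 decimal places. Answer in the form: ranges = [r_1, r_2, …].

beam 1: φ=0°, α=345°
  cosα=0.9659 sinα=-0.2588 | (3,3) | tMaxX 0.6833 tMaxY 2.1637 | tΔX 1.0353 tΔY 3.8637
    t=0.6833 [x] (4,3)
    t=1.7186 [x] (5,3) — stop
  → r_1 = 1.7186
beam 2: φ=90°, α=75°
  cosα=0.2588 sinα=0.9659 | (3,3) | tMaxX 2.5500 tMaxY 0.4555 | tΔX 3.8637 tΔY 1.0353
    t=0.4555 [y] (3,4)
    t=1.4908 [y] (3,5) — stop
  → r_2 = 1.4908
beam 3: φ=180°, α=165°
  cosα=-0.9659 sinα=0.2588 | (3,3) | tMaxX 0.3520 tMaxY 1.7000 | tΔX 1.0353 tΔY 3.8637
    t=0.3520 [x] (2,3)
    t=1.3873 [x] (1,3) — stop
  → r_3 = 1.3873
beam 4: φ=270°, α=255°
  cosα=-0.2588 sinα=-0.9659 | (3,3) | tMaxX 1.3137 tMaxY 0.5798 | tΔX 3.8637 tΔY 1.0353
    t=0.5798 [y] (3,2)
    t=1.3137 [x] (2,2)
    t=1.6150 [y] (2,1)
    t=2.6503 [y] (2,0) — stop
  → r_4 = 2.6503

ranges = [1.7186, 1.4908, 1.3873, 2.6503]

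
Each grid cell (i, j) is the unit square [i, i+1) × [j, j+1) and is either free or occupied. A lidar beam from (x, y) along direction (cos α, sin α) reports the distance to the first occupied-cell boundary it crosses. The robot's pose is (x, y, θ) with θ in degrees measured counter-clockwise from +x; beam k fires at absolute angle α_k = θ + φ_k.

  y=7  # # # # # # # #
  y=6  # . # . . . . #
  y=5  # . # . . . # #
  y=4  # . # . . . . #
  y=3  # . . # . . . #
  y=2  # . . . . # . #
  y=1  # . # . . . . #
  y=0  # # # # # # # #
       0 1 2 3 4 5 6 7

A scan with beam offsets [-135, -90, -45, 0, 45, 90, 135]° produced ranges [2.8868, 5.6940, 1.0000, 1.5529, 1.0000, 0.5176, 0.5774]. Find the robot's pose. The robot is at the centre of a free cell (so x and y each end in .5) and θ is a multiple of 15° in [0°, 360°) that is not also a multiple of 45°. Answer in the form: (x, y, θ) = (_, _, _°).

Candidates: 29 free-cell centres × 16 headings = 464 poses. Raycast each; keep the one whose scan matches to 4 dp.
  (6.5, 1.5, 150°): beam 1 = 0.5176 ≠ 2.8868 ✗
  (5.5, 6.5, 210°): beam 1 = 0.5176 ≠ 2.8868 ✗
  (6.5, 3.5, 300°): beam 1 = 3.6235 ≠ 2.8868 ✗
  (3.5, 1.5, 345°): beam 1 = 0.5774 ≠ 2.8868 ✗
  (6.5, 4.5, 120°): beam 1 = 0.5176 ≠ 2.8868 ✗
  …
  (5.5, 6.5, 345°): r_1=2.8868, r_2=5.6940, r_3=1.0000, r_4=1.5529, r_5=1.0000, r_6=0.5176, r_7=0.5774 — all match ✓
Unique over the lattice → pose = (5.5, 6.5, 345°).

(x, y, θ) = (5.5, 6.5, 345°)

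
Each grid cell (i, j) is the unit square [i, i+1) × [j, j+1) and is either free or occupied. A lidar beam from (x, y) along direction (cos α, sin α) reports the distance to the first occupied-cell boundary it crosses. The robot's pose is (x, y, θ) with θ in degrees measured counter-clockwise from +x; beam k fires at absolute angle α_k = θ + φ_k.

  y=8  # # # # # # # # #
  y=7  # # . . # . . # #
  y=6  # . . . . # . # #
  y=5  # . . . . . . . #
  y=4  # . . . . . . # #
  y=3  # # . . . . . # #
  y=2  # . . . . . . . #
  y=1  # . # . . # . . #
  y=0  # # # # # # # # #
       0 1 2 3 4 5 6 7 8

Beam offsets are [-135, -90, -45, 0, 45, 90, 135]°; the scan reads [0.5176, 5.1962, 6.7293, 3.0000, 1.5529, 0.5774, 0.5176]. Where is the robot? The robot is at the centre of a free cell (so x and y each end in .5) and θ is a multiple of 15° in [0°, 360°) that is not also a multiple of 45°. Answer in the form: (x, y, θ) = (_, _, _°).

(x, y, θ) = (4.5, 1.5, 150°)

The pose lattice has 39·16 = 624 candidates. Test each by forward raycasting.
  (7.5, 2.5, 30°): beam 1 = 1.5529 ≠ 0.5176 ✗
  (2.5, 5.5, 120°): beam 1 = 4.6587 ≠ 0.5176 ✗
  (3.5, 5.5, 345°): beam 1 = 2.8868 ≠ 0.5176 ✗
  (4.5, 3.5, 285°): beam 1 = 4.0415 ≠ 0.5176 ✗
  (3.5, 2.5, 345°): beam 1 = 1.0000 ≠ 0.5176 ✗
  …
  (4.5, 1.5, 150°): r_1=0.5176, r_2=5.1962, r_3=6.7293, r_4=3.0000, r_5=1.5529, r_6=0.5774, r_7=0.5176 — all match ✓
No second candidate reproduces the full scan.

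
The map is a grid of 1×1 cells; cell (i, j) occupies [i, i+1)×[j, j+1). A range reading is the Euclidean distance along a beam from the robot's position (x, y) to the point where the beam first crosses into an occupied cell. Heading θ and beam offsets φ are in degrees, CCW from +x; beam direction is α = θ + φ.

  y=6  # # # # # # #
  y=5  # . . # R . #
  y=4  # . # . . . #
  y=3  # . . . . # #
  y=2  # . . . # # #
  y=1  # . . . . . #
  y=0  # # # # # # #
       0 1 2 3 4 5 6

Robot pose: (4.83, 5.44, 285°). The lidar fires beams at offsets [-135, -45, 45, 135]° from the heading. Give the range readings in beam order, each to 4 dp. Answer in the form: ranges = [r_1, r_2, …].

beam 1: φ=-135°, α=150°
  cosα=-0.8660 sinα=0.5000 | (4,5) | tMaxX 0.9584 tMaxY 1.1200 | tΔX 1.1547 tΔY 2.0000
    t=0.9584 [x] (3,5) — stop
  → r_1 = 0.9584
beam 2: φ=-45°, α=240°
  cosα=-0.5000 sinα=-0.8660 | (4,5) | tMaxX 1.6600 tMaxY 0.5081 | tΔX 2.0000 tΔY 1.1547
    t=0.5081 [y] (4,4)
    t=1.6600 [x] (3,4)
    t=1.6628 [y] (3,3)
    t=2.8175 [y] (3,2)
    t=3.6600 [x] (2,2)
    t=3.9722 [y] (2,1)
    t=5.1269 [y] (2,0) — stop
  → r_2 = 5.1269
beam 3: φ=45°, α=330°
  cosα=0.8660 sinα=-0.5000 | (4,5) | tMaxX 0.1963 tMaxY 0.8800 | tΔX 1.1547 tΔY 2.0000
    t=0.1963 [x] (5,5)
    t=0.8800 [y] (5,4)
    t=1.3510 [x] (6,4) — stop
  → r_3 = 1.3510
beam 4: φ=135°, α=60°
  cosα=0.5000 sinα=0.8660 | (4,5) | tMaxX 0.3400 tMaxY 0.6466 | tΔX 2.0000 tΔY 1.1547
    t=0.3400 [x] (5,5)
    t=0.6466 [y] (5,6) — stop
  → r_4 = 0.6466

ranges = [0.9584, 5.1269, 1.3510, 0.6466]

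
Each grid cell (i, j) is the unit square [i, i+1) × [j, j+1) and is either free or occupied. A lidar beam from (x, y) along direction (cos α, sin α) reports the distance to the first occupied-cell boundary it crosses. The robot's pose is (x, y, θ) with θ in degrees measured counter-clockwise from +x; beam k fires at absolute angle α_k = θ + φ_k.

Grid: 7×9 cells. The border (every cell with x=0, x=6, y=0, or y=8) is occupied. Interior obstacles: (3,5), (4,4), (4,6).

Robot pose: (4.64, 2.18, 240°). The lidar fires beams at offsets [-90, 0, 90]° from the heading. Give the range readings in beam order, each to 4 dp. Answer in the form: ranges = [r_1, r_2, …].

beam 1: φ=-90°, α=150°
  direction (-0.8660, 0.5000); cell (4,2); t to first gridline: x 0.7390, y 1.6400 (then +1.1547 / +2.0000)
    (3,2) via x @ 0.7390
    (3,3) via y @ 1.6400
    (2,3) via x @ 1.8937
    (1,3) via x @ 3.0484
    (1,4) via y @ 3.6400
    (0,4) via x @ 4.2031  # hit
  → r_1 = 4.2031
beam 2: φ=0°, α=240°
  direction (-0.5000, -0.8660); cell (4,2); t to first gridline: x 1.2800, y 0.2078 (then +2.0000 / +1.1547)
    (4,1) via y @ 0.2078
    (3,1) via x @ 1.2800
    (3,0) via y @ 1.3625  # hit
  → r_2 = 1.3625
beam 3: φ=90°, α=330°
  direction (0.8660, -0.5000); cell (4,2); t to first gridline: x 0.4157, y 0.3600 (then +1.1547 / +2.0000)
    (4,1) via y @ 0.3600
    (5,1) via x @ 0.4157
    (6,1) via x @ 1.5704  # hit
  → r_3 = 1.5704

ranges = [4.2031, 1.3625, 1.5704]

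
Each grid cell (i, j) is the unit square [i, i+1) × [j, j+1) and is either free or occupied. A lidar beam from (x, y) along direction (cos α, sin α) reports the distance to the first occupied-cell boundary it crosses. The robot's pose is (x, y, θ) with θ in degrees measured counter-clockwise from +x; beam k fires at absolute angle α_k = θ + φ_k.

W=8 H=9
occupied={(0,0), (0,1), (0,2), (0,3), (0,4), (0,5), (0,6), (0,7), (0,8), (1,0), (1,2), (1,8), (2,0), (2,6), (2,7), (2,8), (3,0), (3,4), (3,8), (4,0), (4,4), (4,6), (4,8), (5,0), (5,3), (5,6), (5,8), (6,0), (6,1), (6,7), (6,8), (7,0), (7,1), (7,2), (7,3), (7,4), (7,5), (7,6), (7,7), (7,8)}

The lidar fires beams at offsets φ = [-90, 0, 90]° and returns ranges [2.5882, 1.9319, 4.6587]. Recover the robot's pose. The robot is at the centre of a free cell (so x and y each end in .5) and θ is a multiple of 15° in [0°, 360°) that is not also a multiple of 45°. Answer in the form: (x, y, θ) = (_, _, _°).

Enumerate (i+0.5, j+0.5, θ) over the 32 free cells and 16 admissible headings. For each, cast all 3 beams and compare to the given ranges.
  (5.5, 1.5, 165°): beam 1 = 1.5529 ≠ 2.5882 ✗
  (4.5, 1.5, 285°): beam 1 = 1.9319 ≠ 2.5882 ✗
  (2.5, 1.5, 300°): beam 1 = 1.0000 ≠ 2.5882 ✗
  (2.5, 2.5, 30°): beam 1 = 1.7321 ≠ 2.5882 ✗
  …
  (2.5, 3.5, 15°): r_1=2.5882, r_2=1.9319, r_3=4.6587 — all match ✓
Only this pose fits every beam.

(x, y, θ) = (2.5, 3.5, 15°)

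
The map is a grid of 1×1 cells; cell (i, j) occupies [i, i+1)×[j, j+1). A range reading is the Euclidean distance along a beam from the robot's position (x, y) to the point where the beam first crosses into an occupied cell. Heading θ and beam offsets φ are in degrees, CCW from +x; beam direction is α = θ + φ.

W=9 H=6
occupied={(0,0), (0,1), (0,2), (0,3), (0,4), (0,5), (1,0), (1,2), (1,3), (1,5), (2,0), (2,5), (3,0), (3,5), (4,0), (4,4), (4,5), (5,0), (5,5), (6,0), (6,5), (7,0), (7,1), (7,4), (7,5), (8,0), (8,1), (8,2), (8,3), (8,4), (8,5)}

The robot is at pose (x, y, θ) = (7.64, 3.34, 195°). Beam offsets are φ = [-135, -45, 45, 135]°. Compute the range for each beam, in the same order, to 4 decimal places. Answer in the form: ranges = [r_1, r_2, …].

beam 1: φ=-135°, α=60°
  cosα=0.5000 sinα=0.8660 | (7,3) | tMaxX 0.7200 tMaxY 0.7621 | tΔX 2.0000 tΔY 1.1547
    t=0.7200 [x] (8,3) — stop
  → r_1 = 0.7200
beam 2: φ=-45°, α=150°
  cosα=-0.8660 sinα=0.5000 | (7,3) | tMaxX 0.7390 tMaxY 1.3200 | tΔX 1.1547 tΔY 2.0000
    t=0.7390 [x] (6,3)
    t=1.3200 [y] (6,4)
    t=1.8937 [x] (5,4)
    t=3.0484 [x] (4,4) — stop
  → r_2 = 3.0484
beam 3: φ=45°, α=240°
  cosα=-0.5000 sinα=-0.8660 | (7,3) | tMaxX 1.2800 tMaxY 0.3926 | tΔX 2.0000 tΔY 1.1547
    t=0.3926 [y] (7,2)
    t=1.2800 [x] (6,2)
    t=1.5473 [y] (6,1)
    t=2.7020 [y] (6,0) — stop
  → r_3 = 2.7020
beam 4: φ=135°, α=330°
  cosα=0.8660 sinα=-0.5000 | (7,3) | tMaxX 0.4157 tMaxY 0.6800 | tΔX 1.1547 tΔY 2.0000
    t=0.4157 [x] (8,3) — stop
  → r_4 = 0.4157

ranges = [0.7200, 3.0484, 2.7020, 0.4157]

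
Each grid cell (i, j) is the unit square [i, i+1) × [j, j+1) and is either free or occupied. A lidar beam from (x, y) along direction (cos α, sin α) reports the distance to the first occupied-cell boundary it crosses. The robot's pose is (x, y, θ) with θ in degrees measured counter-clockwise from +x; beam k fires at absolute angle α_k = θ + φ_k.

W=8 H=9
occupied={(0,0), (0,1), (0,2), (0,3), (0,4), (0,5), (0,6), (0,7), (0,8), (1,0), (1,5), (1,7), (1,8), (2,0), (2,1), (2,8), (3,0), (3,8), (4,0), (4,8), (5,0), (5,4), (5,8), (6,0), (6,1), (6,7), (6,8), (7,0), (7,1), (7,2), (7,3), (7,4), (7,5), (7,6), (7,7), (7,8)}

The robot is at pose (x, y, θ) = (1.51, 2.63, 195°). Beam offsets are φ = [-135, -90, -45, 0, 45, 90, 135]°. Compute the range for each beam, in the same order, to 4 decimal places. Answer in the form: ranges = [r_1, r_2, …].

beam 1: φ=-135°, α=60°
  dir = (cos 60°, sin 60°) = (0.5000, 0.8660); from cell (1,2)
  next x-line at t=0.9800, next y-line at t=0.4272; Δt_x=2.0000, Δt_y=1.1547
    y: enter (1,3) at t=0.4272
    x: enter (2,3) at t=0.9800
    y: enter (2,4) at t=1.5819
    y: enter (2,5) at t=2.7366
    x: enter (3,5) at t=2.9800
    y: enter (3,6) at t=3.8913
    x: enter (4,6) at t=4.9800
    y: enter (4,7) at t=5.0460
    y: enter (4,8) at t=6.2007 ← occupied
  → r_1 = 6.2007
beam 2: φ=-90°, α=105°
  dir = (cos 105°, sin 105°) = (-0.2588, 0.9659); from cell (1,2)
  next x-line at t=1.9705, next y-line at t=0.3831; Δt_x=3.8637, Δt_y=1.0353
    y: enter (1,3) at t=0.3831
    y: enter (1,4) at t=1.4183
    x: enter (0,4) at t=1.9705 ← occupied
  → r_2 = 1.9705
beam 3: φ=-45°, α=150°
  dir = (cos 150°, sin 150°) = (-0.8660, 0.5000); from cell (1,2)
  next x-line at t=0.5889, next y-line at t=0.7400; Δt_x=1.1547, Δt_y=2.0000
    x: enter (0,2) at t=0.5889 ← occupied
  → r_3 = 0.5889
beam 4: φ=0°, α=195°
  dir = (cos 195°, sin 195°) = (-0.9659, -0.2588); from cell (1,2)
  next x-line at t=0.5280, next y-line at t=2.4341; Δt_x=1.0353, Δt_y=3.8637
    x: enter (0,2) at t=0.5280 ← occupied
  → r_4 = 0.5280
beam 5: φ=45°, α=240°
  dir = (cos 240°, sin 240°) = (-0.5000, -0.8660); from cell (1,2)
  next x-line at t=1.0200, next y-line at t=0.7275; Δt_x=2.0000, Δt_y=1.1547
    y: enter (1,1) at t=0.7275
    x: enter (0,1) at t=1.0200 ← occupied
  → r_5 = 1.0200
beam 6: φ=90°, α=285°
  dir = (cos 285°, sin 285°) = (0.2588, -0.9659); from cell (1,2)
  next x-line at t=1.8932, next y-line at t=0.6522; Δt_x=3.8637, Δt_y=1.0353
    y: enter (1,1) at t=0.6522
    y: enter (1,0) at t=1.6875 ← occupied
  → r_6 = 1.6875
beam 7: φ=135°, α=330°
  dir = (cos 330°, sin 330°) = (0.8660, -0.5000); from cell (1,2)
  next x-line at t=0.5658, next y-line at t=1.2600; Δt_x=1.1547, Δt_y=2.0000
    x: enter (2,2) at t=0.5658
    y: enter (2,1) at t=1.2600 ← occupied
  → r_7 = 1.2600

ranges = [6.2007, 1.9705, 0.5889, 0.5280, 1.0200, 1.6875, 1.2600]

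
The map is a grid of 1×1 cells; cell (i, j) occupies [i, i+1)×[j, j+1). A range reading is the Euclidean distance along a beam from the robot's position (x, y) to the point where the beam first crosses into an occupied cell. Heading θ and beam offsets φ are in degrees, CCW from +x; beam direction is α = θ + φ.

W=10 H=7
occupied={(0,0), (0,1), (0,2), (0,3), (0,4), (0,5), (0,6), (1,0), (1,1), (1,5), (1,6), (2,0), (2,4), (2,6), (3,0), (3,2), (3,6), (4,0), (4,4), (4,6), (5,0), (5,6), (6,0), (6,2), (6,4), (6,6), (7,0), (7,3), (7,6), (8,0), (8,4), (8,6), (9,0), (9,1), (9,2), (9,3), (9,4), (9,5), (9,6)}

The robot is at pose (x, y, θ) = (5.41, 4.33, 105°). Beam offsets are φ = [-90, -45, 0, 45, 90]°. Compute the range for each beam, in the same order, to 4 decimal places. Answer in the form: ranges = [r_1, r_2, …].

ranges = [0.6108, 1.9283, 1.7289, 0.4734, 0.4245]

beam 1: φ=-90°, α=15°
  dir = (cos 15°, sin 15°) = (0.9659, 0.2588); from cell (5,4)
  next x-line at t=0.6108, next y-line at t=2.5887; Δt_x=1.0353, Δt_y=3.8637
    x: enter (6,4) at t=0.6108 ← occupied
  → r_1 = 0.6108
beam 2: φ=-45°, α=60°
  dir = (cos 60°, sin 60°) = (0.5000, 0.8660); from cell (5,4)
  next x-line at t=1.1800, next y-line at t=0.7736; Δt_x=2.0000, Δt_y=1.1547
    y: enter (5,5) at t=0.7736
    x: enter (6,5) at t=1.1800
    y: enter (6,6) at t=1.9283 ← occupied
  → r_2 = 1.9283
beam 3: φ=0°, α=105°
  dir = (cos 105°, sin 105°) = (-0.2588, 0.9659); from cell (5,4)
  next x-line at t=1.5841, next y-line at t=0.6936; Δt_x=3.8637, Δt_y=1.0353
    y: enter (5,5) at t=0.6936
    x: enter (4,5) at t=1.5841
    y: enter (4,6) at t=1.7289 ← occupied
  → r_3 = 1.7289
beam 4: φ=45°, α=150°
  dir = (cos 150°, sin 150°) = (-0.8660, 0.5000); from cell (5,4)
  next x-line at t=0.4734, next y-line at t=1.3400; Δt_x=1.1547, Δt_y=2.0000
    x: enter (4,4) at t=0.4734 ← occupied
  → r_4 = 0.4734
beam 5: φ=90°, α=195°
  dir = (cos 195°, sin 195°) = (-0.9659, -0.2588); from cell (5,4)
  next x-line at t=0.4245, next y-line at t=1.2750; Δt_x=1.0353, Δt_y=3.8637
    x: enter (4,4) at t=0.4245 ← occupied
  → r_5 = 0.4245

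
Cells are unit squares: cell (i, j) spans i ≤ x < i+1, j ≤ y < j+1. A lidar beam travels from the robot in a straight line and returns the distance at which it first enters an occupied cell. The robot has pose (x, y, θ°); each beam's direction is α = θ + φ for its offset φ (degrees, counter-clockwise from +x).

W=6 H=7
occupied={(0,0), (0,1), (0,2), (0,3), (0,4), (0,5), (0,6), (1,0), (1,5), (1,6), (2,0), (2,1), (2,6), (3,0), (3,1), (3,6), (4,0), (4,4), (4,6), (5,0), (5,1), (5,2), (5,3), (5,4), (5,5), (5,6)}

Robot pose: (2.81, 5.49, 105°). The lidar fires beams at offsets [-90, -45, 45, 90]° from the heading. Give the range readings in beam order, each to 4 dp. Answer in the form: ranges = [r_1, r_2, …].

beam 1: φ=-90°, α=15°
  direction (0.9659, 0.2588); cell (2,5); t to first gridline: x 0.1967, y 1.9705 (then +1.0353 / +3.8637)
    (3,5) via x @ 0.1967
    (4,5) via x @ 1.2320
    (4,6) via y @ 1.9705  # hit
  → r_1 = 1.9705
beam 2: φ=-45°, α=60°
  direction (0.5000, 0.8660); cell (2,5); t to first gridline: x 0.3800, y 0.5889 (then +2.0000 / +1.1547)
    (3,5) via x @ 0.3800
    (3,6) via y @ 0.5889  # hit
  → r_2 = 0.5889
beam 3: φ=45°, α=150°
  direction (-0.8660, 0.5000); cell (2,5); t to first gridline: x 0.9353, y 1.0200 (then +1.1547 / +2.0000)
    (1,5) via x @ 0.9353  # hit
  → r_3 = 0.9353
beam 4: φ=90°, α=195°
  direction (-0.9659, -0.2588); cell (2,5); t to first gridline: x 0.8386, y 1.8932 (then +1.0353 / +3.8637)
    (1,5) via x @ 0.8386  # hit
  → r_4 = 0.8386

ranges = [1.9705, 0.5889, 0.9353, 0.8386]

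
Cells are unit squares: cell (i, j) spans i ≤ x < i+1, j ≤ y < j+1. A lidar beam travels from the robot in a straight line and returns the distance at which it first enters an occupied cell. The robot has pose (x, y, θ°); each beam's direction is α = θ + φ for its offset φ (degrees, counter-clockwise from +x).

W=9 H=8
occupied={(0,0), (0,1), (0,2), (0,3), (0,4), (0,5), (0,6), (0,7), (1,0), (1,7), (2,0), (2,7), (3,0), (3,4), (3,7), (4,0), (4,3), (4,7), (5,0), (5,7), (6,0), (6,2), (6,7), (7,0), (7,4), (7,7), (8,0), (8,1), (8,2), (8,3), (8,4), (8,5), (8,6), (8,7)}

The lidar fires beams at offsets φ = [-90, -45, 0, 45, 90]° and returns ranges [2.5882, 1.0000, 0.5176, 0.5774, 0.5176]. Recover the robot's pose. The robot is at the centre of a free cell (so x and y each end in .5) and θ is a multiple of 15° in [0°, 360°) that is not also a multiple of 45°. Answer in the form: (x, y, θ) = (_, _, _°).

(x, y, θ) = (7.5, 3.5, 345°)

Enumerate (i+0.5, j+0.5, θ) over the 38 free cells and 16 admissible headings. For each, cast all 5 beams and compare to the given ranges.
  (3.5, 3.5, 30°): beam 1 = 2.8868 ≠ 2.5882 ✗
  (6.5, 4.5, 165°): beam 2 = 2.8868 ≠ 1.0000 ✗
  (1.5, 2.5, 105°): beam 2 = 5.1962 ≠ 1.0000 ✗
  (1.5, 2.5, 120°): beam 1 = 2.8868 ≠ 2.5882 ✗
  …
  (7.5, 3.5, 345°): r_1=2.5882, r_2=1.0000, r_3=0.5176, r_4=0.5774, r_5=0.5176 — all match ✓
No second candidate reproduces the full scan.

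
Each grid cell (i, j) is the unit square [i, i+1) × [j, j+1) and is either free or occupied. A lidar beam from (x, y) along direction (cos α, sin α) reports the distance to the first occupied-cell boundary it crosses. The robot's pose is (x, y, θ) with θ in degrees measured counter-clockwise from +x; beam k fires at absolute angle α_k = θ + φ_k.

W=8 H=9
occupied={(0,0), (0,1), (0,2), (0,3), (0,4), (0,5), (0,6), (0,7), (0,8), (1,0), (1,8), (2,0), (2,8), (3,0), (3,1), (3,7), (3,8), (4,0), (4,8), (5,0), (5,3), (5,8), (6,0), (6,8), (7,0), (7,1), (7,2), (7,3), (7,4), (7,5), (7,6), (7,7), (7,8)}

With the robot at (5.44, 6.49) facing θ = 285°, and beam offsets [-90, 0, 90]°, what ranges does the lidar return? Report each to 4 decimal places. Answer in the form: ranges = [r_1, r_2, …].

beam 1: φ=-90°, α=195°
  dir = (cos 195°, sin 195°) = (-0.9659, -0.2588); from cell (5,6)
  next x-line at t=0.4555, next y-line at t=1.8932; Δt_x=1.0353, Δt_y=3.8637
    x: enter (4,6) at t=0.4555
    x: enter (3,6) at t=1.4908
    y: enter (3,5) at t=1.8932
    x: enter (2,5) at t=2.5261
    x: enter (1,5) at t=3.5614
    x: enter (0,5) at t=4.5966 ← occupied
  → r_1 = 4.5966
beam 2: φ=0°, α=285°
  dir = (cos 285°, sin 285°) = (0.2588, -0.9659); from cell (5,6)
  next x-line at t=2.1637, next y-line at t=0.5073; Δt_x=3.8637, Δt_y=1.0353
    y: enter (5,5) at t=0.5073
    y: enter (5,4) at t=1.5426
    x: enter (6,4) at t=2.1637
    y: enter (6,3) at t=2.5778
    y: enter (6,2) at t=3.6131
    y: enter (6,1) at t=4.6484
    y: enter (6,0) at t=5.6837 ← occupied
  → r_2 = 5.6837
beam 3: φ=90°, α=15°
  dir = (cos 15°, sin 15°) = (0.9659, 0.2588); from cell (5,6)
  next x-line at t=0.5798, next y-line at t=1.9705; Δt_x=1.0353, Δt_y=3.8637
    x: enter (6,6) at t=0.5798
    x: enter (7,6) at t=1.6150 ← occupied
  → r_3 = 1.6150

ranges = [4.5966, 5.6837, 1.6150]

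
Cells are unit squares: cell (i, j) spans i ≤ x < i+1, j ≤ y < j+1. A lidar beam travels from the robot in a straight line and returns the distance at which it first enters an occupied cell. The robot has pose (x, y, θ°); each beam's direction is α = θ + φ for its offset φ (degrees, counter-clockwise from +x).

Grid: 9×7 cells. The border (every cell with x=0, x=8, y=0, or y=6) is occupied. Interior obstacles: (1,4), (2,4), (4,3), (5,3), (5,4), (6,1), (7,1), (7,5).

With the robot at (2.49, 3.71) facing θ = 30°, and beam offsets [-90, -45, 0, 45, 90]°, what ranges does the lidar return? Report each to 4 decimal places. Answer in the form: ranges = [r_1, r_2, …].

ranges = [3.1292, 1.5633, 0.5800, 0.3002, 0.3349]

beam 1: φ=-90°, α=300°
  dir = (cos 300°, sin 300°) = (0.5000, -0.8660); from cell (2,3)
  next x-line at t=1.0200, next y-line at t=0.8198; Δt_x=2.0000, Δt_y=1.1547
    y: enter (2,2) at t=0.8198
    x: enter (3,2) at t=1.0200
    y: enter (3,1) at t=1.9745
    x: enter (4,1) at t=3.0200
    y: enter (4,0) at t=3.1292 ← occupied
  → r_1 = 3.1292
beam 2: φ=-45°, α=345°
  dir = (cos 345°, sin 345°) = (0.9659, -0.2588); from cell (2,3)
  next x-line at t=0.5280, next y-line at t=2.7432; Δt_x=1.0353, Δt_y=3.8637
    x: enter (3,3) at t=0.5280
    x: enter (4,3) at t=1.5633 ← occupied
  → r_2 = 1.5633
beam 3: φ=0°, α=30°
  dir = (cos 30°, sin 30°) = (0.8660, 0.5000); from cell (2,3)
  next x-line at t=0.5889, next y-line at t=0.5800; Δt_x=1.1547, Δt_y=2.0000
    y: enter (2,4) at t=0.5800 ← occupied
  → r_3 = 0.5800
beam 4: φ=45°, α=75°
  dir = (cos 75°, sin 75°) = (0.2588, 0.9659); from cell (2,3)
  next x-line at t=1.9705, next y-line at t=0.3002; Δt_x=3.8637, Δt_y=1.0353
    y: enter (2,4) at t=0.3002 ← occupied
  → r_4 = 0.3002
beam 5: φ=90°, α=120°
  dir = (cos 120°, sin 120°) = (-0.5000, 0.8660); from cell (2,3)
  next x-line at t=0.9800, next y-line at t=0.3349; Δt_x=2.0000, Δt_y=1.1547
    y: enter (2,4) at t=0.3349 ← occupied
  → r_5 = 0.3349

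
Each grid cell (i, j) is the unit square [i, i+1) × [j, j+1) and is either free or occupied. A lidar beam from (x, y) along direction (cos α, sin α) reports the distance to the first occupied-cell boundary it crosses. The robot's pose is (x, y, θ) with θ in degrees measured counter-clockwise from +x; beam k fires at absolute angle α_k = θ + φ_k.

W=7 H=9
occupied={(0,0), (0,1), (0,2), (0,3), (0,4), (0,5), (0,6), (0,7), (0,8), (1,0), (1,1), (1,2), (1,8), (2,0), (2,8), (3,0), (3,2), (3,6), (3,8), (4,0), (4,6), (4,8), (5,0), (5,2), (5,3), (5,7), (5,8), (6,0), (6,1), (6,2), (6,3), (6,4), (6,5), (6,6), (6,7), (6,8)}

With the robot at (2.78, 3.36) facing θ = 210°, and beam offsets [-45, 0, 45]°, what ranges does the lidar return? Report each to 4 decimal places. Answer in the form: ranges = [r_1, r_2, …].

ranges = [1.8428, 0.9007, 2.4433]

beam 1: φ=-45°, α=165°
  d=(-0.9659,0.2588)  start (2,3)  tX=0.8075 tY=2.4728  stride 1/|dx|=1.0353 1/|dy|=3.8637
    cross x-line → (1,3), t=0.8075
    cross x-line → (0,3), t=1.8428 (wall)
  → r_1 = 1.8428
beam 2: φ=0°, α=210°
  d=(-0.8660,-0.5000)  start (2,3)  tX=0.9007 tY=0.7200  stride 1/|dx|=1.1547 1/|dy|=2.0000
    cross y-line → (2,2), t=0.7200
    cross x-line → (1,2), t=0.9007 (wall)
  → r_2 = 0.9007
beam 3: φ=45°, α=255°
  d=(-0.2588,-0.9659)  start (2,3)  tX=3.0137 tY=0.3727  stride 1/|dx|=3.8637 1/|dy|=1.0353
    cross y-line → (2,2), t=0.3727
    cross y-line → (2,1), t=1.4080
    cross y-line → (2,0), t=2.4433 (wall)
  → r_3 = 2.4433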